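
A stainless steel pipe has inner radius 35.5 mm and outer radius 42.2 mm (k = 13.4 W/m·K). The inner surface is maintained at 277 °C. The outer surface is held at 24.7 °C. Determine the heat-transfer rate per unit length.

Q' = 1.23×10^5 W/m

Q' = 2πk·ΔT/ln(r₂/r₁) = 2π × 13.4 × 252.3 / ln(0.0422/0.0355) = 1.23×10^5 W/m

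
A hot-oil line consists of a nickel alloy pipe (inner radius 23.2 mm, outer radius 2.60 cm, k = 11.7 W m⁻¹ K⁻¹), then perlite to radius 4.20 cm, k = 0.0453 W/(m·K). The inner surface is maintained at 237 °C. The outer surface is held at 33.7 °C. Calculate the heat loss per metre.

Q' = 121 W/m

Treat each layer as a resistance in series:
  R'_nickel alloy = ln(0.0260/0.0232)/(2πk) = 0.1139/(2π·11.7) = 0.001550 m·K/W
  R'_perlite = ln(0.0420/0.0260)/(2πk) = 0.4796/(2π·0.0453) = 1.685 m·K/W
ΣR = 0.001550 + 1.685 = 1.687 m·K/W
Q' = ΔT/ΣR = (237 °C − 33.7 °C)/1.687 = 121 W/m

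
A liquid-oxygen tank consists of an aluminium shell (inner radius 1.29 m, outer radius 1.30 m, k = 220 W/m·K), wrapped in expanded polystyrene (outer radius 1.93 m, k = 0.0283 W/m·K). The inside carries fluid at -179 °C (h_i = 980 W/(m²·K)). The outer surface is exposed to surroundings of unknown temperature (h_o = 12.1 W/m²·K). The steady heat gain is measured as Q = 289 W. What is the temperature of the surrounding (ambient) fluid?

T_out = 25.6 °C

Sum the resistances:
  R_conv,in = 1/(4πr²h) = 1/(4π·1.29²·980) = 4.880×10^-5 K/W
  R_aluminium = (1/1.29 − 1/1.30)/(4πk) = 0.005963/(4π·220) = 2.157×10^-6 K/W
  R_expanded polystyrene = (1/1.30 − 1/1.93)/(4πk) = 0.2511/(4π·0.0283) = 0.7061 K/W
  R_conv,out = 1/(4πr²h) = 1/(4π·1.93²·12.1) = 0.001766 K/W
ΣR = 0.7079 K/W
ΔT = Q·ΣR = 289 × 0.7079 = 204.6 K
Heat flows inward, so T_out = T_in + ΔT = -179 + 204.6 = 25.6 °C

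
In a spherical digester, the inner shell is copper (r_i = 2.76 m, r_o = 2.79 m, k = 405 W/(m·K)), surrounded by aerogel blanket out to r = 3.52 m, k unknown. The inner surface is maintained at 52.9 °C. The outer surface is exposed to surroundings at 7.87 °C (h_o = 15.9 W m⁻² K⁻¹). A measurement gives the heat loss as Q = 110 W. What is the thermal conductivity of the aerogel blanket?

k = 0.0145 W/m·K

ΣR = ΔT/Q = |52.9 − 7.87|/110 = 0.4094 K/W
Known resistances:
  R_copper = (1/2.76 − 1/2.79)/(4πk) = 0.003896/(4π·405) = 7.655×10^-7 K/W
  R_conv,out = 1/(4πr²h) = 1/(4π·3.52²·15.9) = 4.039×10^-4 K/W
R_aerogel blanket = ΣR − ΣR_known = 0.4094 − 4.047×10^-4 = 0.4090 K/W
(1/r₁−1/r₂)/(4πk) = 0.4090 ⇒ k = 0.07433/(4π·0.4090) = 0.0145 W/m·K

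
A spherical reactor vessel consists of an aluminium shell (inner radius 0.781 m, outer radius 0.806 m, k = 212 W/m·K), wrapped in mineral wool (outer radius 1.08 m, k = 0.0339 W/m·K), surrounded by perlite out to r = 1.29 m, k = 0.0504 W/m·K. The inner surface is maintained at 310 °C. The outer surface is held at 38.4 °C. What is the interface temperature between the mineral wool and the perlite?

Treat each layer as a resistance in series:
  R_aluminium = (1/0.781 − 1/0.806)/(4πk) = 0.03971/(4π·212) = 1.491×10^-5 K/W
  R_mineral wool = (1/0.806 − 1/1.08)/(4πk) = 0.3148/(4π·0.0339) = 0.7389 K/W
  R_perlite = (1/1.08 − 1/1.29)/(4πk) = 0.1507/(4π·0.0504) = 0.2380 K/W
ΣR = 1.491×10^-5 + 0.7389 + 0.2380 = 0.9769 K/W
Q = ΔT/ΣR = (310 °C − 38.4 °C)/0.9769 = 278.0 W
From the inner boundary to the mineral wool/perlite interface, ΣR_partial = 0.7389 K/W.
T_interface = T_in − Q·ΣR_partial = 310 °C − (278.0)(0.7389) = 105 °C

T = 105 °C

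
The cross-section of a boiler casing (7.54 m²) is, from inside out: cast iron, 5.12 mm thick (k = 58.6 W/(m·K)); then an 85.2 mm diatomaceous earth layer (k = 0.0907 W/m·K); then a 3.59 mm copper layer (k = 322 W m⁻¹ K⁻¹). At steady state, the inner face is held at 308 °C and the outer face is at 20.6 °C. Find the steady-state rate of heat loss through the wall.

Q = 2.31 kW

Series thermal resistances, inner to outer:
  R_cast iron = L/(kA) = 0.00512/(58.6·7.54) = 1.159×10^-5 K/W
  R_diatomaceous earth = L/(kA) = 0.0852/(0.0907·7.54) = 0.1246 K/W
  R_copper = L/(kA) = 0.00359/(322·7.54) = 1.479×10^-6 K/W
ΣR = 1.159×10^-5 + 0.1246 + 1.479×10^-6 = 0.1246 K/W
Q = ΔT/ΣR = (308 °C − 20.6 °C)/0.1246 = 2310 W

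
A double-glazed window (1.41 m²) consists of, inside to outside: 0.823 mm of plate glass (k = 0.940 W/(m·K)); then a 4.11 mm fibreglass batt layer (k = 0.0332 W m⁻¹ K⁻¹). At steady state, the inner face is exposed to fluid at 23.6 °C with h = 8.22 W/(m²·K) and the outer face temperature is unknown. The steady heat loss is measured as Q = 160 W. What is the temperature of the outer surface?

T_out = -4.35 °C

Series resistances:
  R_conv,in = 1/(hA) = 1/(8.22·1.41) = 0.08628 K/W
  R_plate glass = L/(kA) = 8.23×10^-4/(0.940·1.41) = 6.209×10^-4 K/W
  R_fibreglass batt = L/(kA) = 0.00411/(0.0332·1.41) = 0.08780 K/W
ΣR = 0.1747 K/W
ΔT = Q·ΣR = 160 × 0.1747 = 27.95 K
Heat flows outward, so T_out = T_in − ΔT = 23.6 − 27.95 = -4.35 °C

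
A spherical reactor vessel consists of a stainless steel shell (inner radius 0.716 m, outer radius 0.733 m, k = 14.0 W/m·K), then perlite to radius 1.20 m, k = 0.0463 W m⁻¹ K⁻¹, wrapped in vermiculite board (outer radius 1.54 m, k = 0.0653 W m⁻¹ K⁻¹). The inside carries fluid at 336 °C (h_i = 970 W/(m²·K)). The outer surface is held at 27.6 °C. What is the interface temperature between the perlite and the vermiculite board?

T = 88.4 °C

Series thermal resistances, inner to outer:
  R_conv,in = 1/(4πr²h) = 1/(4π·0.716²·970) = 1.600×10^-4 K/W
  R_stainless steel = (1/0.716 − 1/0.733)/(4πk) = 0.03239/(4π·14.0) = 1.841×10^-4 K/W
  R_perlite = (1/0.733 − 1/1.20)/(4πk) = 0.5309/(4π·0.0463) = 0.9125 K/W
  R_vermiculite board = (1/1.20 − 1/1.54)/(4πk) = 0.1840/(4π·0.0653) = 0.2242 K/W
ΣR = 1.600×10^-4 + 1.841×10^-4 + 0.9125 + 0.2242 = 1.137 K/W
Q = ΔT/ΣR = (336 °C − 27.6 °C)/1.137 = 271.2 W
From the inner boundary to the perlite/vermiculite board interface, ΣR_partial = 0.9128 K/W.
T_interface = T_in − Q·ΣR_partial = 336 °C − (271.2)(0.9128) = 88.4 °C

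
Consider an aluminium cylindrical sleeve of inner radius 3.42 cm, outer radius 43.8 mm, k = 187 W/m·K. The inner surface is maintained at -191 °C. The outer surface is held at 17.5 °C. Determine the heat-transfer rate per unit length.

Q' = 2πk·ΔT/ln(r₂/r₁) = 2π × 187 × 208.5 / ln(0.0438/0.0342) = 9.90×10^5 W/m

Q' = 990 kW/m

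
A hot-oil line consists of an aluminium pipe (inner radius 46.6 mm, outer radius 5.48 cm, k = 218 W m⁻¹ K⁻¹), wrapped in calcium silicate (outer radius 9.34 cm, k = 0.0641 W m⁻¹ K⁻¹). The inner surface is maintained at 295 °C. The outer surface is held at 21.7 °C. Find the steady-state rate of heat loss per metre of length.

Q' = 206 W/m

Treat each layer as a resistance in series:
  R'_aluminium = ln(0.0548/0.0466)/(2πk) = 0.1621/(2π·218) = 1.183×10^-4 m·K/W
  R'_calcium silicate = ln(0.0934/0.0548)/(2πk) = 0.5332/(2π·0.0641) = 1.324 m·K/W
ΣR = 1.183×10^-4 + 1.324 = 1.324 m·K/W
Q' = ΔT/ΣR = (295 °C − 21.7 °C)/1.324 = 206 W/m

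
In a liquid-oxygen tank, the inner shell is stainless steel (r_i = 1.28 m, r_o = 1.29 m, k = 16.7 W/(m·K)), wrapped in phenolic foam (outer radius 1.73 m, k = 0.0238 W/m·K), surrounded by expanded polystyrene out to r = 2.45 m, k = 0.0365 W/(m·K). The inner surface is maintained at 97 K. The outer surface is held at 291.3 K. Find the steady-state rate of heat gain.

Q = 189 W

Series thermal resistances, inner to outer:
  R_stainless steel = (1/1.28 − 1/1.29)/(4πk) = 0.006056/(4π·16.7) = 2.886×10^-5 K/W
  R_phenolic foam = (1/1.29 − 1/1.73)/(4πk) = 0.1972/(4π·0.0238) = 0.6592 K/W
  R_expanded polystyrene = (1/1.73 − 1/2.45)/(4πk) = 0.1699/(4π·0.0365) = 0.3704 K/W
ΣR = 2.886×10^-5 + 0.6592 + 0.3704 = 1.030 K/W
Q = ΔT/ΣR = (97 K − 291.3 K)/1.030 = -189 W
(Negative Q ⇒ heat flows inward; heat gain = 189 W.)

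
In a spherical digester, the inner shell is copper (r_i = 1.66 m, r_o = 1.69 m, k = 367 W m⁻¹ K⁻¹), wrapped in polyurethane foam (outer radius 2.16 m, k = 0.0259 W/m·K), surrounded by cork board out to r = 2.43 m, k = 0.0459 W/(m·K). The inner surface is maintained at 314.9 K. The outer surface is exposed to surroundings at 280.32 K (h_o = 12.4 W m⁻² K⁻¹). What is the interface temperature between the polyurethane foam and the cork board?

Series thermal resistances, inner to outer:
  R_copper = (1/1.66 − 1/1.69)/(4πk) = 0.01069/(4π·367) = 2.319×10^-6 K/W
  R_polyurethane foam = (1/1.69 − 1/2.16)/(4πk) = 0.1288/(4π·0.0259) = 0.3956 K/W
  R_cork board = (1/2.16 − 1/2.43)/(4πk) = 0.05144/(4π·0.0459) = 0.08918 K/W
  R_conv,out = 1/(4πr²h) = 1/(4π·2.43²·12.4) = 0.001087 K/W
ΣR = 2.319×10^-6 + 0.3956 + 0.08918 + 0.001087 = 0.4859 K/W
Q = ΔT/ΣR = (314.9 K − 280.32 K)/0.4859 = 71.17 W
From the inner boundary to the polyurethane foam/cork board interface, ΣR_partial = 0.3956 K/W.
T_interface = T_in − Q·ΣR_partial = 314.9 K − (71.17)(0.3956) = 286.7 K

T = 286.7 K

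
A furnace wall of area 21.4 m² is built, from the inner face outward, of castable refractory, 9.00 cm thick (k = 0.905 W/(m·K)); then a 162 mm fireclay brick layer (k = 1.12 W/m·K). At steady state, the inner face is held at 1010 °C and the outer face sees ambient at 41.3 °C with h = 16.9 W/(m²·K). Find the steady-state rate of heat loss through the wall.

Q = 68400 W

Series thermal resistances, inner to outer:
  R_castable refractory = L/(kA) = 0.0900/(0.905·21.4) = 0.004647 K/W
  R_fireclay brick = L/(kA) = 0.162/(1.12·21.4) = 0.006759 K/W
  R_conv,out = 1/(hA) = 1/(16.9·21.4) = 0.002765 K/W
ΣR = 0.004647 + 0.006759 + 0.002765 = 0.01417 K/W
Q = ΔT/ΣR = (1010 °C − 41.3 °C)/0.01417 = 68400 W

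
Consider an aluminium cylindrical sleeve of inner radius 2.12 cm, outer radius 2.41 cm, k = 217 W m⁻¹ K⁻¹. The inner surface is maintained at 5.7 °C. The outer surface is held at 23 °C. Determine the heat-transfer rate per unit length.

Q' = 2πk·ΔT/ln(r₂/r₁) = 2π × 217 × 17.3 / ln(0.0241/0.0212) = 1.84×10^5 W/m

Q' = 184 kW/m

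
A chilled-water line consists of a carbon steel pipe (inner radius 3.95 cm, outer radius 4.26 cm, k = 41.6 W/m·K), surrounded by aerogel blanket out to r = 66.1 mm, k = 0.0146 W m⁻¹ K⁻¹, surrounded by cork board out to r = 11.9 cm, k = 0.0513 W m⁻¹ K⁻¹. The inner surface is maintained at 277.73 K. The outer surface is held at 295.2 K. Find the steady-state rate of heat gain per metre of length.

Series thermal resistances, inner to outer:
  R'_carbon steel = ln(0.0426/0.0395)/(2πk) = 0.07555/(2π·41.6) = 2.891×10^-4 m·K/W
  R'_aerogel blanket = ln(0.0661/0.0426)/(2πk) = 0.4393/(2π·0.0146) = 4.789 m·K/W
  R'_cork board = ln(0.119/0.0661)/(2πk) = 0.5880/(2π·0.0513) = 1.824 m·K/W
ΣR = 2.891×10^-4 + 4.789 + 1.824 = 6.613 m·K/W
Q' = ΔT/ΣR = (277.73 K − 295.2 K)/6.613 = -2.64 W/m
(Negative Q' ⇒ heat flows inward; heat gain = 2.64 W/m.)

Q' = 2.64 W/m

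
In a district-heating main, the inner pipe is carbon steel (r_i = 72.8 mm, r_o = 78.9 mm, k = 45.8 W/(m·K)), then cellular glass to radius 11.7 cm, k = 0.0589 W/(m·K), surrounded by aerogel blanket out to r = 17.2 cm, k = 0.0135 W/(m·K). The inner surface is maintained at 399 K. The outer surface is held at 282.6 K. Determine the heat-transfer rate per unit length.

Q' = 20.8 W/m

Series thermal resistances, inner to outer:
  R'_carbon steel = ln(0.0789/0.0728)/(2πk) = 0.08047/(2π·45.8) = 2.796×10^-4 m·K/W
  R'_cellular glass = ln(0.117/0.0789)/(2πk) = 0.3940/(2π·0.0589) = 1.065 m·K/W
  R'_aerogel blanket = ln(0.172/0.117)/(2πk) = 0.3853/(2π·0.0135) = 4.543 m·K/W
ΣR = 2.796×10^-4 + 1.065 + 4.543 = 5.608 m·K/W
Q' = ΔT/ΣR = (399 K − 282.6 K)/5.608 = 20.8 W/m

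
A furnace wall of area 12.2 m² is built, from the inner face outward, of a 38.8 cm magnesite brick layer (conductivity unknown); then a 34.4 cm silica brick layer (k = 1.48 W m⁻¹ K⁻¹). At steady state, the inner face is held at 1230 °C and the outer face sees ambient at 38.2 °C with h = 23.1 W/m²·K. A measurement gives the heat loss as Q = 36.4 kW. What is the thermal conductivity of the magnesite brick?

ΣR = ΔT/Q = |1230 − 38.2|/36400 = 0.03274 K/W
Known resistances:
  R_silica brick = L/(kA) = 0.344/(1.48·12.2) = 0.01905 K/W
  R_conv,out = 1/(hA) = 1/(23.1·12.2) = 0.003548 K/W
R_magnesite brick = ΣR − ΣR_known = 0.03274 − 0.02260 = 0.01014 K/W
L/(kA) = 0.01014 ⇒ k = 0.388/(0.01014·12.2) = 3.14 W/m·K

k = 3.14 W/m·K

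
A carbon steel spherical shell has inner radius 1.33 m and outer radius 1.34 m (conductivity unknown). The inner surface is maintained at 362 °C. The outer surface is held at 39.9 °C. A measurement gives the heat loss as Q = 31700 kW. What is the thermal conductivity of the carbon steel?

ΣR = ΔT/Q = |362 − 39.9|/3.17×10^7 = 1.016×10^-5 K/W
(1/r₁−1/r₂)/(4πk) = 1.016×10^-5 ⇒ k = 0.005611/(4π·1.016×10^-5) = 43.9 W/m·K

k = 43.9 W/m·K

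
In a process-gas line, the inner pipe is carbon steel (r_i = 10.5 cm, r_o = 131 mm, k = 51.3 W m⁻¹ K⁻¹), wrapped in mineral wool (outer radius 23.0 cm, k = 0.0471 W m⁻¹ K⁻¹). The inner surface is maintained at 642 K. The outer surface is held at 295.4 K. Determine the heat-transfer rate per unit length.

Q' = 182 W/m

Series thermal resistances, inner to outer:
  R'_carbon steel = ln(0.131/0.105)/(2πk) = 0.2212/(2π·51.3) = 6.864×10^-4 m·K/W
  R'_mineral wool = ln(0.230/0.131)/(2πk) = 0.5629/(2π·0.0471) = 1.902 m·K/W
ΣR = 6.864×10^-4 + 1.902 = 1.903 m·K/W
Q' = ΔT/ΣR = (642 K − 295.4 K)/1.903 = 182 W/m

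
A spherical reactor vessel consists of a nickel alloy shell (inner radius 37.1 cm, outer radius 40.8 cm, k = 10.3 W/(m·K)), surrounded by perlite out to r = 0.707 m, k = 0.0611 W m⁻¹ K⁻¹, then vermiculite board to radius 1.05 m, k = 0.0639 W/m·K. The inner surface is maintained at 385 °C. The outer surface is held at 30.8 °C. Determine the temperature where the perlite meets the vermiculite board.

Resistance network (inner→outer):
  R_nickel alloy = (1/0.371 − 1/0.408)/(4πk) = 0.2444/(4π·10.3) = 0.001889 K/W
  R_perlite = (1/0.408 − 1/0.707)/(4πk) = 1.037/(4π·0.0611) = 1.350 K/W
  R_vermiculite board = (1/0.707 − 1/1.05)/(4πk) = 0.4620/(4π·0.0639) = 0.5754 K/W
ΣR = 0.001889 + 1.350 + 0.5754 = 1.927 K/W
Q = ΔT/ΣR = (385 °C − 30.8 °C)/1.927 = 183.8 W
From the inner boundary to the perlite/vermiculite board interface, ΣR_partial = 1.352 K/W.
T_interface = T_in − Q·ΣR_partial = 385 °C − (183.8)(1.352) = 137 °C

T = 137 °C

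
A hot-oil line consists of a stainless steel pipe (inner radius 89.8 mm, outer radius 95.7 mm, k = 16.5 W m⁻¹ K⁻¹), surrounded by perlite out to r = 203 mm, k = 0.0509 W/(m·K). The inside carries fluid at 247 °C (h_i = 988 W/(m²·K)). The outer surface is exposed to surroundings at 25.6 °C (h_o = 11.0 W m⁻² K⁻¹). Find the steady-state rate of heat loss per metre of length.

Q' = 91.3 W/m

Series thermal resistances, inner to outer:
  R'_conv,in = 1/(2πr h) = 1/(2π·0.0898·988) = 0.001794 m·K/W
  R'_stainless steel = ln(0.0957/0.0898)/(2πk) = 0.06363/(2π·16.5) = 6.138×10^-4 m·K/W
  R'_perlite = ln(0.203/0.0957)/(2πk) = 0.7520/(2π·0.0509) = 2.351 m·K/W
  R'_conv,out = 1/(2πr h) = 1/(2π·0.203·11.0) = 0.07127 m·K/W
ΣR = 0.001794 + 6.138×10^-4 + 2.351 + 0.07127 = 2.425 m·K/W
Q' = ΔT/ΣR = (247 °C − 25.6 °C)/2.425 = 91.3 W/m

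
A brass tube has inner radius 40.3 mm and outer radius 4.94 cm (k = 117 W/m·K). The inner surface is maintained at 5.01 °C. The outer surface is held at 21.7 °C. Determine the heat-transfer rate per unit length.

Q' = 2πk·ΔT/ln(r₂/r₁) = 2π × 117 × 16.69 / ln(0.0494/0.0403) = 60300 W/m

Q' = 60.3 kW/m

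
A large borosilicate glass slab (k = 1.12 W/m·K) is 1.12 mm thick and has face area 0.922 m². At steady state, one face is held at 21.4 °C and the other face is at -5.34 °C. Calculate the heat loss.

Q = kA·ΔT/L = 1.12 × 0.922 × |21.4 °C − -5.34 °C| / 0.00112 = 24700 W

Q = 24.7 kW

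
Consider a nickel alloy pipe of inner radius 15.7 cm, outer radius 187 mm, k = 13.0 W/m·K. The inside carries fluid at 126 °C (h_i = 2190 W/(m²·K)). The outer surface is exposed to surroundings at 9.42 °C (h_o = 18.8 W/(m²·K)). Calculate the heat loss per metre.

Treat each layer as a resistance in series:
  R'_conv,in = 1/(2πr h) = 1/(2π·0.157·2190) = 4.629×10^-4 m·K/W
  R'_nickel alloy = ln(0.187/0.157)/(2πk) = 0.1749/(2π·13.0) = 0.002141 m·K/W
  R'_conv,out = 1/(2πr h) = 1/(2π·0.187·18.8) = 0.04527 m·K/W
ΣR = 4.629×10^-4 + 0.002141 + 0.04527 = 0.04787 m·K/W
Q' = ΔT/ΣR = (126 °C − 9.42 °C)/0.04787 = 2440 W/m

Q' = 2440 W/m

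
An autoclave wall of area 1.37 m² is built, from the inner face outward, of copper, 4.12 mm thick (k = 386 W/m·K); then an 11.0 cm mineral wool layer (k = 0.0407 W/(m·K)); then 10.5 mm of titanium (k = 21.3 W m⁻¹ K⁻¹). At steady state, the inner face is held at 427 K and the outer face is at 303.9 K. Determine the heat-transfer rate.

Q = 62.4 W

Resistance network (inner→outer):
  R_copper = L/(kA) = 0.00412/(386·1.37) = 7.791×10^-6 K/W
  R_mineral wool = L/(kA) = 0.110/(0.0407·1.37) = 1.973 K/W
  R_titanium = L/(kA) = 0.0105/(21.3·1.37) = 3.598×10^-4 K/W
ΣR = 7.791×10^-6 + 1.973 + 3.598×10^-4 = 1.973 K/W
Q = ΔT/ΣR = (427 K − 303.9 K)/1.973 = 62.4 W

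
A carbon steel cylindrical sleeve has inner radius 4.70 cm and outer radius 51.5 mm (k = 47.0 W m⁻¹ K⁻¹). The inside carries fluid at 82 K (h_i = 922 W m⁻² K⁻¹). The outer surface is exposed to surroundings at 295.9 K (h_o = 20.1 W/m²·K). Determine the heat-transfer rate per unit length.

Series thermal resistances, inner to outer:
  R'_conv,in = 1/(2πr h) = 1/(2π·0.0470·922) = 0.003673 m·K/W
  R'_carbon steel = ln(0.0515/0.0470)/(2πk) = 0.09143/(2π·47.0) = 3.096×10^-4 m·K/W
  R'_conv,out = 1/(2πr h) = 1/(2π·0.0515·20.1) = 0.1538 m·K/W
ΣR = 0.003673 + 3.096×10^-4 + 0.1538 = 0.1578 m·K/W
Q' = ΔT/ΣR = (82 K − 295.9 K)/0.1578 = -1360 W/m
(Negative Q' ⇒ heat flows inward; heat gain = 1360 W/m.)

Q' = 1360 W/m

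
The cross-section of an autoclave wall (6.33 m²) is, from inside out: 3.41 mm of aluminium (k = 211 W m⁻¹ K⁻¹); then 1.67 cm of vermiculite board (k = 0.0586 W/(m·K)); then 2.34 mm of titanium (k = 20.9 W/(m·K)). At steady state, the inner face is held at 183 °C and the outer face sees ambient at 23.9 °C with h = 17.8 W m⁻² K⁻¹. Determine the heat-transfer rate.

Treat each layer as a resistance in series:
  R_aluminium = L/(kA) = 0.00341/(211·6.33) = 2.553×10^-6 K/W
  R_vermiculite board = L/(kA) = 0.0167/(0.0586·6.33) = 0.04502 K/W
  R_titanium = L/(kA) = 0.00234/(20.9·6.33) = 1.769×10^-5 K/W
  R_conv,out = 1/(hA) = 1/(17.8·6.33) = 0.008875 K/W
ΣR = 2.553×10^-6 + 0.04502 + 1.769×10^-5 + 0.008875 = 0.05392 K/W
Q = ΔT/ΣR = (183 °C − 23.9 °C)/0.05392 = 2950 W

Q = 2950 W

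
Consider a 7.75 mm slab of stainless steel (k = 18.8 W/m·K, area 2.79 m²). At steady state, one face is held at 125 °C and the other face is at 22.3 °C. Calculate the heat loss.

Q = kA·ΔT/L = 18.8 × 2.79 × |125 °C − 22.3 °C| / 0.00775 = 6.95×10^5 W

Q = 6.95×10^5 W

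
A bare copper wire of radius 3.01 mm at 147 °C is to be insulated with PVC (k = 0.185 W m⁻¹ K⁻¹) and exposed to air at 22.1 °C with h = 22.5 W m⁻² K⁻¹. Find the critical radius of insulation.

For a cylinder, r_cr = k_ins/h = 0.185/22.5 = 0.00822 m = 0.822 cm

r_cr = 0.822 cm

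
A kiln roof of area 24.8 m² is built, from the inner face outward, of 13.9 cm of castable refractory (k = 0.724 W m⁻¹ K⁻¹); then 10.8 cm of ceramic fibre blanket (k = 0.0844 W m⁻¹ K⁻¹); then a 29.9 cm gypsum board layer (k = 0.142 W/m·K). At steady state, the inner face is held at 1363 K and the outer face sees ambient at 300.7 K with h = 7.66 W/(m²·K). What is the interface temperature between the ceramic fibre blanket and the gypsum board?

Treat each layer as a resistance in series:
  R_castable refractory = L/(kA) = 0.139/(0.724·24.8) = 0.007741 K/W
  R_ceramic fibre blanket = L/(kA) = 0.108/(0.0844·24.8) = 0.05160 K/W
  R_gypsum board = L/(kA) = 0.299/(0.142·24.8) = 0.08490 K/W
  R_conv,out = 1/(hA) = 1/(7.66·24.8) = 0.005264 K/W
ΣR = 0.007741 + 0.05160 + 0.08490 + 0.005264 = 0.1495 K/W
Q = ΔT/ΣR = (1363 K − 300.7 K)/0.1495 = 7106 W
From the inner boundary to the ceramic fibre blanket/gypsum board interface, ΣR_partial = 0.05934 K/W.
T_interface = T_in − Q·ΣR_partial = 1363 K − (7106)(0.05934) = 941 K

T = 941 K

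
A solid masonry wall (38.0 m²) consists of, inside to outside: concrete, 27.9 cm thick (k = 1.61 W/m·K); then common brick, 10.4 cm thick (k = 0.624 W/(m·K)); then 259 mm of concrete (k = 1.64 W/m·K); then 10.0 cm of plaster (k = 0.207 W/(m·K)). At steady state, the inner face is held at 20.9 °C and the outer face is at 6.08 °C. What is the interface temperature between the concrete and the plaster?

T = 13.4 °C

Treat each layer as a resistance in series:
  R_concrete = L/(kA) = 0.279/(1.61·38.0) = 0.004560 K/W
  R_common brick = L/(kA) = 0.104/(0.624·38.0) = 0.004386 K/W
  R_concrete = L/(kA) = 0.259/(1.64·38.0) = 0.004156 K/W
  R_plaster = L/(kA) = 0.100/(0.207·38.0) = 0.01271 K/W
ΣR = 0.004560 + 0.004386 + 0.004156 + 0.01271 = 0.02581 K/W
Q = ΔT/ΣR = (20.9 °C − 6.08 °C)/0.02581 = 574.2 W
From the inner boundary to the concrete/plaster interface, ΣR_partial = 0.01310 K/W.
T_interface = T_in − Q·ΣR_partial = 20.9 °C − (574.2)(0.01310) = 13.4 °C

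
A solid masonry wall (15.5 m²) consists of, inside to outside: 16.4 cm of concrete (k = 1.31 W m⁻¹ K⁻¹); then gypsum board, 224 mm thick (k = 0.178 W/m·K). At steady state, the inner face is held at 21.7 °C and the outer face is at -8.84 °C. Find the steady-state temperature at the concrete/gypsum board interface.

Resistance network (inner→outer):
  R_concrete = L/(kA) = 0.164/(1.31·15.5) = 0.008077 K/W
  R_gypsum board = L/(kA) = 0.224/(0.178·15.5) = 0.08119 K/W
ΣR = 0.008077 + 0.08119 = 0.08927 K/W
Q = ΔT/ΣR = (21.7 °C − -8.84 °C)/0.08927 = 342.1 W
From the inner boundary to the concrete/gypsum board interface, ΣR_partial = 0.008077 K/W.
T_interface = T_in − Q·ΣR_partial = 21.7 °C − (342.1)(0.008077) = 18.9 °C

T = 18.9 °C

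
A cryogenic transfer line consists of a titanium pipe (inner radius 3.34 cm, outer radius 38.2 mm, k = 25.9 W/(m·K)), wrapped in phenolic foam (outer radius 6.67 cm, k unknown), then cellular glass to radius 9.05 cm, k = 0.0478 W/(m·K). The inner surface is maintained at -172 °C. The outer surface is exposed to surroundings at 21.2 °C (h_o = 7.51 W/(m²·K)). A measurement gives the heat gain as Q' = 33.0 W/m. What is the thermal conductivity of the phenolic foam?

k = 0.0193 W/m·K

ΣR = ΔT/Q' = |-172 − 21.2|/33.0 = 5.855 m·K/W
Known resistances:
  R'_titanium = ln(0.0382/0.0334)/(2πk) = 0.1343/(2π·25.9) = 8.251×10^-4 m·K/W
  R'_cellular glass = ln(0.0905/0.0667)/(2πk) = 0.3051/(2π·0.0478) = 1.016 m·K/W
  R'_conv,out = 1/(2πr h) = 1/(2π·0.0905·7.51) = 0.2342 m·K/W
R_phenolic foam = ΣR − ΣR_known = 5.855 − 1.251 = 4.604 m·K/W
ln(r₂/r₁)/(2πk) = 4.604 ⇒ k = 0.5574/(2π·4.604) = 0.0193 W/m·K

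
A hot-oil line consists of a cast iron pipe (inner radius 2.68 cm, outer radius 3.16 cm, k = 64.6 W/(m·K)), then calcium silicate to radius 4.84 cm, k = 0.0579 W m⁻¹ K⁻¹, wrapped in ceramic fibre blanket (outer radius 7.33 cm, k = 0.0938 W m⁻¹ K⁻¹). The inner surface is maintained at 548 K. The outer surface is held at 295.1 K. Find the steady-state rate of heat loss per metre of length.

Q' = 135 W/m

Resistance network (inner→outer):
  R'_cast iron = ln(0.0316/0.0268)/(2πk) = 0.1648/(2π·64.6) = 4.059×10^-4 m·K/W
  R'_calcium silicate = ln(0.0484/0.0316)/(2πk) = 0.4263/(2π·0.0579) = 1.172 m·K/W
  R'_ceramic fibre blanket = ln(0.0733/0.0484)/(2πk) = 0.4151/(2π·0.0938) = 0.7043 m·K/W
ΣR = 4.059×10^-4 + 1.172 + 0.7043 = 1.877 m·K/W
Q' = ΔT/ΣR = (548 K − 295.1 K)/1.877 = 135 W/m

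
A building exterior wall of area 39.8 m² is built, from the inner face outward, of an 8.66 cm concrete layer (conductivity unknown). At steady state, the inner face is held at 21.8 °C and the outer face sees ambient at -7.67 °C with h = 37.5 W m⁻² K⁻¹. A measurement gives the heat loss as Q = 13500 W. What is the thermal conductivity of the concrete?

k = 1.44 W/m·K

ΣR = ΔT/Q = |21.8 − -7.67|/13500 = 0.002183 K/W
Known resistances:
  R_conv,out = 1/(hA) = 1/(37.5·39.8) = 6.700×10^-4 K/W
R_concrete = ΣR − ΣR_known = 0.002183 − 6.700×10^-4 = 0.001513 K/W
L/(kA) = 0.001513 ⇒ k = 0.0866/(0.001513·39.8) = 1.44 W/m·K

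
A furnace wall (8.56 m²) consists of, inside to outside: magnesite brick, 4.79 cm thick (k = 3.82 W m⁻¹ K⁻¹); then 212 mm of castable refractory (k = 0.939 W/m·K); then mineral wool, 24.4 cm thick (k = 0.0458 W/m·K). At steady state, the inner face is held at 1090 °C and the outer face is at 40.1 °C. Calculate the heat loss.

Q = 1610 W

Series thermal resistances, inner to outer:
  R_magnesite brick = L/(kA) = 0.0479/(3.82·8.56) = 0.001465 K/W
  R_castable refractory = L/(kA) = 0.212/(0.939·8.56) = 0.02638 K/W
  R_mineral wool = L/(kA) = 0.244/(0.0458·8.56) = 0.6224 K/W
ΣR = 0.001465 + 0.02638 + 0.6224 = 0.6502 K/W
Q = ΔT/ΣR = (1090 °C − 40.1 °C)/0.6502 = 1610 W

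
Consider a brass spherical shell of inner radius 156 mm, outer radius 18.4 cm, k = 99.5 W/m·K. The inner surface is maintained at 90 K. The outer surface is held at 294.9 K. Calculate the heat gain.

Q = 263 kW

Q = 4πk·ΔT/(1/r₁ − 1/r₂) = 4π × 99.5 × 204.9 / (1/0.156 − 1/0.184) = 2.63×10^5 W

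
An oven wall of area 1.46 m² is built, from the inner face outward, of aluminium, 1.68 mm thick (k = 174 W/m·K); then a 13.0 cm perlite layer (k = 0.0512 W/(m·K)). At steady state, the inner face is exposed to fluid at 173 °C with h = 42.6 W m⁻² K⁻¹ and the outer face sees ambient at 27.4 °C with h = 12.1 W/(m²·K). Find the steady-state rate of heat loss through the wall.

Q = 80.4 W

Series thermal resistances, inner to outer:
  R_conv,in = 1/(hA) = 1/(42.6·1.46) = 0.01608 K/W
  R_aluminium = L/(kA) = 0.00168/(174·1.46) = 6.613×10^-6 K/W
  R_perlite = L/(kA) = 0.130/(0.0512·1.46) = 1.739 K/W
  R_conv,out = 1/(hA) = 1/(12.1·1.46) = 0.05661 K/W
ΣR = 0.01608 + 6.613×10^-6 + 1.739 + 0.05661 = 1.812 K/W
Q = ΔT/ΣR = (173 °C − 27.4 °C)/1.812 = 80.4 W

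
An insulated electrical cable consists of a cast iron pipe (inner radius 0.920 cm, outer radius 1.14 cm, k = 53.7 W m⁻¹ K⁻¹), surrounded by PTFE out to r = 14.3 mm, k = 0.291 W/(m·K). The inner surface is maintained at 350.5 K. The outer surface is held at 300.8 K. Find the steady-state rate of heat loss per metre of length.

Series thermal resistances, inner to outer:
  R'_cast iron = ln(0.0114/0.00920)/(2πk) = 0.2144/(2π·53.7) = 6.355×10^-4 m·K/W
  R'_PTFE = ln(0.0143/0.0114)/(2πk) = 0.2266/(2π·0.291) = 0.1240 m·K/W
ΣR = 6.355×10^-4 + 0.1240 = 0.1246 m·K/W
Q' = ΔT/ΣR = (350.5 K − 300.8 K)/0.1246 = 399 W/m

Q' = 399 W/m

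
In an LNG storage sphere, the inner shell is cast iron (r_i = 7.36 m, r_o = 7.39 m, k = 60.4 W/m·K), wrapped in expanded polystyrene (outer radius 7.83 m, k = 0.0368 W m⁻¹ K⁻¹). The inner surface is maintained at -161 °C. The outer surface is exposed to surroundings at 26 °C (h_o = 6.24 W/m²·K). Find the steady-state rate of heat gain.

Q = 11.2 kW

Resistance network (inner→outer):
  R_cast iron = (1/7.36 − 1/7.39)/(4πk) = 5.516×10^-4/(4π·60.4) = 7.267×10^-7 K/W
  R_expanded polystyrene = (1/7.39 − 1/7.83)/(4πk) = 0.007604/(4π·0.0368) = 0.01644 K/W
  R_conv,out = 1/(4πr²h) = 1/(4π·7.83²·6.24) = 2.080×10^-4 K/W
ΣR = 7.267×10^-7 + 0.01644 + 2.080×10^-4 = 0.01665 K/W
Q = ΔT/ΣR = (-161 °C − 26 °C)/0.01665 = -11200 W
(Negative Q ⇒ heat flows inward; heat gain = 11200 W.)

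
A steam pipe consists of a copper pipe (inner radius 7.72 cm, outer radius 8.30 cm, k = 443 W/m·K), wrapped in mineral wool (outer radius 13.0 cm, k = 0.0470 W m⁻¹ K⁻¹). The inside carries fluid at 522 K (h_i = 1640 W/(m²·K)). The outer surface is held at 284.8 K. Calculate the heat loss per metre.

Q' = 156 W/m

Resistance network (inner→outer):
  R'_conv,in = 1/(2πr h) = 1/(2π·0.0772·1640) = 0.001257 m·K/W
  R'_copper = ln(0.0830/0.0772)/(2πk) = 0.07244/(2π·443) = 2.603×10^-5 m·K/W
  R'_mineral wool = ln(0.130/0.0830)/(2πk) = 0.4487/(2π·0.0470) = 1.519 m·K/W
ΣR = 0.001257 + 2.603×10^-5 + 1.519 = 1.520 m·K/W
Q' = ΔT/ΣR = (522 K − 284.8 K)/1.520 = 156 W/m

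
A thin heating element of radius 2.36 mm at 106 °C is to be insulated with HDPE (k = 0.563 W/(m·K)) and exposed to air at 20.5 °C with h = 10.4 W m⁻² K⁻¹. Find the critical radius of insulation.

For a cylinder, r_cr = k_ins/h = 0.563/10.4 = 0.0541 m = 5.41 cm

r_cr = 5.41 cm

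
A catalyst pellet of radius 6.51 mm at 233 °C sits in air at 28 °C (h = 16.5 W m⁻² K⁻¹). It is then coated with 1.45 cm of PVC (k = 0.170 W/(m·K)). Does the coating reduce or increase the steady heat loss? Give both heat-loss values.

increases: 1.80 → 3.39 W

Critical radius for a sphere: r_cr = 2k/h = 0.0206 m = 2.06 cm.
Outer radius after coating: r₂ = 0.00651 + 0.0145 = 0.02101 m.
r₁ < r_cr < r₂: heat loss rises to a maximum at r_cr then falls. Whether the coating helps depends on whether Q(r₂) has dropped back below Q(r₁).
Bare: R = 1/(4πr₁²h) = 113.8 K/W; Q = 205/113.8 = 1.80 W.
Coated: R = R_cond + R_conv = 60.55 K/W; Q = 205/60.55 = 3.39 W.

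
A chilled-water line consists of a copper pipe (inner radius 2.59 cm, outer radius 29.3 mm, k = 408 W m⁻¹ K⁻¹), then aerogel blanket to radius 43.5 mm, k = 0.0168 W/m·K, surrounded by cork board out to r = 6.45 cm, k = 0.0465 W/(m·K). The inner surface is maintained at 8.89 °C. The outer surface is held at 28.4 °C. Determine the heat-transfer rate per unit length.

Treat each layer as a resistance in series:
  R'_copper = ln(0.0293/0.0259)/(2πk) = 0.1233/(2π·408) = 4.811×10^-5 m·K/W
  R'_aerogel blanket = ln(0.0435/0.0293)/(2πk) = 0.3952/(2π·0.0168) = 3.744 m·K/W
  R'_cork board = ln(0.0645/0.0435)/(2πk) = 0.3939/(2π·0.0465) = 1.348 m·K/W
ΣR = 4.811×10^-5 + 3.744 + 1.348 = 5.092 m·K/W
Q' = ΔT/ΣR = (8.89 °C − 28.4 °C)/5.092 = -3.83 W/m
(Negative Q' ⇒ heat flows inward; heat gain = 3.83 W/m.)

Q' = 3.83 W/m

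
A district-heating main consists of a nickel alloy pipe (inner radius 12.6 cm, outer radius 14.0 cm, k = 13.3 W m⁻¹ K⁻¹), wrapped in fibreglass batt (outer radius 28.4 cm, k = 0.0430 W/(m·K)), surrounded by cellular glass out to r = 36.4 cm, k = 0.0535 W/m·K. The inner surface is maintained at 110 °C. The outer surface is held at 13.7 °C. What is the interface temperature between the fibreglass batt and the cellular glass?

Resistance network (inner→outer):
  R'_nickel alloy = ln(0.140/0.126)/(2πk) = 0.1054/(2π·13.3) = 0.001261 m·K/W
  R'_fibreglass batt = ln(0.284/0.140)/(2πk) = 0.7073/(2π·0.0430) = 2.618 m·K/W
  R'_cellular glass = ln(0.364/0.284)/(2πk) = 0.2482/(2π·0.0535) = 0.7383 m·K/W
ΣR = 0.001261 + 2.618 + 0.7383 = 3.358 m·K/W
Q' = ΔT/ΣR = (110 °C − 13.7 °C)/3.358 = 28.68 W/m
From the inner boundary to the fibreglass batt/cellular glass interface, ΣR_partial = 2.619 m·K/W.
T_interface = T_in − Q'·ΣR_partial = 110 °C − (28.68)(2.619) = 34.9 °C

T = 34.9 °C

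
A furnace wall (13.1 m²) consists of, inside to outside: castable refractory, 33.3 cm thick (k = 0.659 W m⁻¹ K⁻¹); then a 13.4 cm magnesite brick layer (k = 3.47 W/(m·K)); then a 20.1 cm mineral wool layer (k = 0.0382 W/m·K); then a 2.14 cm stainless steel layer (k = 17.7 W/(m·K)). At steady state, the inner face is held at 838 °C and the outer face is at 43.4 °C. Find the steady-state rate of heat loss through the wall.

Q = 1790 W

Treat each layer as a resistance in series:
  R_castable refractory = L/(kA) = 0.333/(0.659·13.1) = 0.03857 K/W
  R_magnesite brick = L/(kA) = 0.134/(3.47·13.1) = 0.002948 K/W
  R_mineral wool = L/(kA) = 0.201/(0.0382·13.1) = 0.4017 K/W
  R_stainless steel = L/(kA) = 0.0214/(17.7·13.1) = 9.229×10^-5 K/W
ΣR = 0.03857 + 0.002948 + 0.4017 + 9.229×10^-5 = 0.4433 K/W
Q = ΔT/ΣR = (838 °C − 43.4 °C)/0.4433 = 1790 W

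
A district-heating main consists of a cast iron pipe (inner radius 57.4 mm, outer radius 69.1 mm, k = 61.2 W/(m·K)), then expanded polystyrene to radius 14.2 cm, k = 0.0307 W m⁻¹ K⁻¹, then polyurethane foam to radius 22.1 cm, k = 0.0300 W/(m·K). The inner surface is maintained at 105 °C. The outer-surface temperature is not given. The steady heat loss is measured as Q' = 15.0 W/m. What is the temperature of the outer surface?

Sum the resistances:
  R'_cast iron = ln(0.0691/0.0574)/(2πk) = 0.1855/(2π·61.2) = 4.824×10^-4 m·K/W
  R'_expanded polystyrene = ln(0.142/0.0691)/(2πk) = 0.7203/(2π·0.0307) = 3.734 m·K/W
  R'_polyurethane foam = ln(0.221/0.142)/(2πk) = 0.4423/(2π·0.0300) = 2.347 m·K/W
ΣR = 6.081 m·K/W
ΔT = Q'·ΣR = 15.0 × 6.081 = 91.22 K
Heat flows outward, so T_out = T_in − ΔT = 105 − 91.22 = 13.8 °C

T_out = 13.8 °C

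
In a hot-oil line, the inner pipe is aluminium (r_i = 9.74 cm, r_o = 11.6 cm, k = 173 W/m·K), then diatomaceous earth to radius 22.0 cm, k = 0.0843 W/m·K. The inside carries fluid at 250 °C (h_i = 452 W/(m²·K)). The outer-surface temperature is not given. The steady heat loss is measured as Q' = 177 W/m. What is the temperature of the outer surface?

T_out = 35.5 °C

Series resistances:
  R'_conv,in = 1/(2πr h) = 1/(2π·0.0974·452) = 0.003615 m·K/W
  R'_aluminium = ln(0.116/0.0974)/(2πk) = 0.1748/(2π·173) = 1.608×10^-4 m·K/W
  R'_diatomaceous earth = ln(0.220/0.116)/(2πk) = 0.6400/(2π·0.0843) = 1.208 m·K/W
ΣR = 1.212 m·K/W
ΔT = Q'·ΣR = 177 × 1.212 = 214.5 K
Heat flows outward, so T_out = T_in − ΔT = 250 − 214.5 = 35.5 °C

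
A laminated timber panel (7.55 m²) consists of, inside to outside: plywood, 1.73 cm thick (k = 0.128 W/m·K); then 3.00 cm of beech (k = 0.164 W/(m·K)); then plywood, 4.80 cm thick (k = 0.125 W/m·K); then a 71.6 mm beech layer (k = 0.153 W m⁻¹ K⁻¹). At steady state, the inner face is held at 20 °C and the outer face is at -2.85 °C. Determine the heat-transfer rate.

Treat each layer as a resistance in series:
  R_plywood = L/(kA) = 0.0173/(0.128·7.55) = 0.01790 K/W
  R_beech = L/(kA) = 0.0300/(0.164·7.55) = 0.02423 K/W
  R_plywood = L/(kA) = 0.0480/(0.125·7.55) = 0.05086 K/W
  R_beech = L/(kA) = 0.0716/(0.153·7.55) = 0.06198 K/W
ΣR = 0.01790 + 0.02423 + 0.05086 + 0.06198 = 0.1550 K/W
Q = ΔT/ΣR = (20 °C − -2.85 °C)/0.1550 = 147 W

Q = 147 W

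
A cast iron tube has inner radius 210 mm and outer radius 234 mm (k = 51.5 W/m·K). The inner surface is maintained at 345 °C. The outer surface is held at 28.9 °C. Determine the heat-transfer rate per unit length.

Q' = 2πk·ΔT/ln(r₂/r₁) = 2π × 51.5 × 316.1 / ln(0.234/0.210) = 9.45×10^5 W/m

Q' = 945 kW/m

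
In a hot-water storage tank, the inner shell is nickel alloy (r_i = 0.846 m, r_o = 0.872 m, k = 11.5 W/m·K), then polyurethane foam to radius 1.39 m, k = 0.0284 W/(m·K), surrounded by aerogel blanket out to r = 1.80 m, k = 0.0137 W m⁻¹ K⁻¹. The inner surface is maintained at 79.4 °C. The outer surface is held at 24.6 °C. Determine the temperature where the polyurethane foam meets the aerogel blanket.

Resistance network (inner→outer):
  R_nickel alloy = (1/0.846 − 1/0.872)/(4πk) = 0.03524/(4π·11.5) = 2.439×10^-4 K/W
  R_polyurethane foam = (1/0.872 − 1/1.39)/(4πk) = 0.4274/(4π·0.0284) = 1.197 K/W
  R_aerogel blanket = (1/1.39 − 1/1.80)/(4πk) = 0.1639/(4π·0.0137) = 0.9518 K/W
ΣR = 2.439×10^-4 + 1.197 + 0.9518 = 2.149 K/W
Q = ΔT/ΣR = (79.4 °C − 24.6 °C)/2.149 = 25.50 W
From the inner boundary to the polyurethane foam/aerogel blanket interface, ΣR_partial = 1.197 K/W.
T_interface = T_in − Q·ΣR_partial = 79.4 °C − (25.50)(1.197) = 48.9 °C

T = 48.9 °C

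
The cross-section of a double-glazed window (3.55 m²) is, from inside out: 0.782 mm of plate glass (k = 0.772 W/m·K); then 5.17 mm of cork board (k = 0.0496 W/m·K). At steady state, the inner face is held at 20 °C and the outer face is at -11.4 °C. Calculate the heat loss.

Q = 1060 W

Resistance network (inner→outer):
  R_plate glass = L/(kA) = 7.82×10^-4/(0.772·3.55) = 2.853×10^-4 K/W
  R_cork board = L/(kA) = 0.00517/(0.0496·3.55) = 0.02936 K/W
ΣR = 2.853×10^-4 + 0.02936 = 0.02965 K/W
Q = ΔT/ΣR = (20 °C − -11.4 °C)/0.02965 = 1060 W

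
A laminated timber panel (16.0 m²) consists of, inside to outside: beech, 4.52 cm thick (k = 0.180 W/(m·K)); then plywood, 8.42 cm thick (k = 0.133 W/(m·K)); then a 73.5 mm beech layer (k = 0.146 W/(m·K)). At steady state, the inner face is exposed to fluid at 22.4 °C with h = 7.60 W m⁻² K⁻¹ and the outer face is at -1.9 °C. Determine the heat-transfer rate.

Resistance network (inner→outer):
  R_conv,in = 1/(hA) = 1/(7.60·16.0) = 0.008224 K/W
  R_beech = L/(kA) = 0.0452/(0.180·16.0) = 0.01569 K/W
  R_plywood = L/(kA) = 0.0842/(0.133·16.0) = 0.03957 K/W
  R_beech = L/(kA) = 0.0735/(0.146·16.0) = 0.03146 K/W
ΣR = 0.008224 + 0.01569 + 0.03957 + 0.03146 = 0.09494 K/W
Q = ΔT/ΣR = (22.4 °C − -1.9 °C)/0.09494 = 256 W

Q = 256 W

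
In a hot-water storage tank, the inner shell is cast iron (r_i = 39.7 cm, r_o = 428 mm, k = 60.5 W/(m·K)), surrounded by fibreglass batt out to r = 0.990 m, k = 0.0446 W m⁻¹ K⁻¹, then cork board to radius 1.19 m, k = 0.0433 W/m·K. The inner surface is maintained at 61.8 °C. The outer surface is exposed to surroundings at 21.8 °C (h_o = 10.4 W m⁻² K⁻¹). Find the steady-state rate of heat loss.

Q = 14.9 W

Resistance network (inner→outer):
  R_cast iron = (1/0.397 − 1/0.428)/(4πk) = 0.1824/(4π·60.5) = 2.400×10^-4 K/W
  R_fibreglass batt = (1/0.428 − 1/0.990)/(4πk) = 1.326/(4π·0.0446) = 2.367 K/W
  R_cork board = (1/0.990 − 1/1.19)/(4πk) = 0.1698/(4π·0.0433) = 0.3120 K/W
  R_conv,out = 1/(4πr²h) = 1/(4π·1.19²·10.4) = 0.005403 K/W
ΣR = 2.400×10^-4 + 2.367 + 0.3120 + 0.005403 = 2.685 K/W
Q = ΔT/ΣR = (61.8 °C − 21.8 °C)/2.685 = 14.9 W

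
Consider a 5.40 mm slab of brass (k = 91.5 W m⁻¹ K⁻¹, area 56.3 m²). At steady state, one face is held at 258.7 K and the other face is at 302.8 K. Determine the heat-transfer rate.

Q = 4.21×10^7 W

Q = kA·ΔT/L = 91.5 × 56.3 × |258.7 K − 302.8 K| / 0.00540 = 4.21×10^7 W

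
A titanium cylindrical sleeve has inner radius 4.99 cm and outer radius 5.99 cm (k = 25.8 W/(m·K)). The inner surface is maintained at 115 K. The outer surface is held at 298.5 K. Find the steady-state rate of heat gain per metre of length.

Q' = 163 kW/m

Q' = 2πk·ΔT/ln(r₂/r₁) = 2π × 25.8 × 183.5 / ln(0.0599/0.0499) = 1.63×10^5 W/m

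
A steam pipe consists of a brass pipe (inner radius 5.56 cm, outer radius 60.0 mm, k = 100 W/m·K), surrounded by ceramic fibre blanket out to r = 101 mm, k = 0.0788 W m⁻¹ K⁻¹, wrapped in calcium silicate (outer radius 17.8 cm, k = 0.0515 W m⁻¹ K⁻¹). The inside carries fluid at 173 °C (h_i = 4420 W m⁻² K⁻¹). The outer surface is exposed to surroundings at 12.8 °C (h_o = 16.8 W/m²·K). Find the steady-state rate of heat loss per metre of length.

Resistance network (inner→outer):
  R'_conv,in = 1/(2πr h) = 1/(2π·0.0556·4420) = 6.476×10^-4 m·K/W
  R'_brass = ln(0.0600/0.0556)/(2πk) = 0.07616/(2π·100) = 1.212×10^-4 m·K/W
  R'_ceramic fibre blanket = ln(0.101/0.0600)/(2πk) = 0.5208/(2π·0.0788) = 1.052 m·K/W
  R'_calcium silicate = ln(0.178/0.101)/(2πk) = 0.5667/(2π·0.0515) = 1.751 m·K/W
  R'_conv,out = 1/(2πr h) = 1/(2π·0.178·16.8) = 0.05322 m·K/W
ΣR = 6.476×10^-4 + 1.212×10^-4 + 1.052 + 1.751 + 0.05322 = 2.857 m·K/W
Q' = ΔT/ΣR = (173 °C − 12.8 °C)/2.857 = 56.1 W/m

Q' = 56.1 W/m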